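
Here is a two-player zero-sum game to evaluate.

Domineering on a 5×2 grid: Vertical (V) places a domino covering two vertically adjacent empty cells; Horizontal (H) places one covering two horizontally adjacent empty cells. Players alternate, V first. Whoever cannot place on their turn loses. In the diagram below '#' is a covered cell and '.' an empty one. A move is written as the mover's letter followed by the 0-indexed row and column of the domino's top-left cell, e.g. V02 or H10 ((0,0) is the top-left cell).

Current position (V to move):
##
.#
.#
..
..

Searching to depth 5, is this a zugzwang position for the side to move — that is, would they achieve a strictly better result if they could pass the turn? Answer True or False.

p1 V@[##/.#/.#/../..]: V10[##/##/##/../..]-1 V20[##/.#/##/#./..]-1 V30[##/.#/.#/#./#.]+1* V31[##/.#/.#/.#/.#]+1
p2 H@[##/.#/.#/#./#.] terminal -1; root [##/.#/.#/../..] d5
if V skipped the turn, H would face:
~ p1 H@[##/.#/.#/../..]: H30[##/.#/.#/##/..]+1* H40[##/.#/.#/../##]-1
~ p2 V@[##/.#/.#/##/..]: V10[##/##/##/##/..]-1*
~ p3 H@[##/##/##/##/..]: H40[##/##/##/##/##]+1*
~ p4 V@[##/##/##/##/##] terminal -1; root [##/.#/.#/../..] d5
compare (V): move=+1 vs pass=-1

zugzwang(##/.#/.#/../.., V) = False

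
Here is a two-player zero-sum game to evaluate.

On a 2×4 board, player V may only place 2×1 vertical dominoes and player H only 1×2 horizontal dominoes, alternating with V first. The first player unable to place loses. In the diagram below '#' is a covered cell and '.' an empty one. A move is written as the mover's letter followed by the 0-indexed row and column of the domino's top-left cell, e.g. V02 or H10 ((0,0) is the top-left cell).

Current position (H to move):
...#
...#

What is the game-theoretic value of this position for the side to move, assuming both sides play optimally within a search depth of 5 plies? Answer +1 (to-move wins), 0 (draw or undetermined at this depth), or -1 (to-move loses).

value(...#/...#, H) = +1

[...#/...#] H move#1: H00:+1/##.#/...#*, H01:+1/.###/...#, H10:+1/...#/##.#, H11:+1/...#/.###
[##.#/...#] V move#2: V02:-1/####/..##*
[####/..##] H move#3: H10:+1/####/####*
[####/####] end (terminal -1, V#4); searched ...#/...# to 5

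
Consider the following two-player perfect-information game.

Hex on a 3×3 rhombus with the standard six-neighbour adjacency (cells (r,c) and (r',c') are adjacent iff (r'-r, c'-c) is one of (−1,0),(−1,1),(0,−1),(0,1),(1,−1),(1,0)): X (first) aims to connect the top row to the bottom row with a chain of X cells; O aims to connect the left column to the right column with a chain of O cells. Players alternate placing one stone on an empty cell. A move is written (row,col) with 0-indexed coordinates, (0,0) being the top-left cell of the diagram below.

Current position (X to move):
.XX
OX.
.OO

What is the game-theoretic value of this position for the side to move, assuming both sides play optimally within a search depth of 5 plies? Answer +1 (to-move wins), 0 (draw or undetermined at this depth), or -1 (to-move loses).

value(.XX/OX./.OO, X) = +1

p1 X@[.XX/OX./.OO]: (0,0)[XXX/OX./.OO]-1 (1,2)[.XX/OXX/.OO]-1 (2,0)[.XX/OX./XOO]+1*
p2 O@[.XX/OX./XOO] terminal -1; root [.XX/OX./.OO] d5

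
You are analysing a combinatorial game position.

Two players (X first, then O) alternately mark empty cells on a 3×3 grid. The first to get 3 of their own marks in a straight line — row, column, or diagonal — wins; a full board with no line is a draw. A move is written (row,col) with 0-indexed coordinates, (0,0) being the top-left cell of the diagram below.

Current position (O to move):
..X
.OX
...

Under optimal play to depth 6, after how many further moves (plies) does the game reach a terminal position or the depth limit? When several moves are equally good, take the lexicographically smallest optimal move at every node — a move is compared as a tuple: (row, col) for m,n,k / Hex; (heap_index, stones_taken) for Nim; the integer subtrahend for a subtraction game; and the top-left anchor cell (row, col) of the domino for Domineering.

ply 1, O at ..X/.OX/... | (0,0)=-1→O.X/.OX/...; (0,1)=-1→.OX/.OX/...; (1,0)=-1→..X/OOX/...; (2,0)=-1→..X/.OX/O..; (2,1)=-1→..X/.OX/.O.; (2,2)=+0→..X/.OX/..O*
ply 2, X at ..X/.OX/..O | (0,0)=+0→X.X/.OX/..O*; (0,1)=-1→.XX/.OX/..O; (1,0)=-1→..X/XOX/..O; (2,0)=-1→..X/.OX/X.O; (2,1)=-1→..X/.OX/.XO
ply 3, O at X.X/.OX/..O | (0,1)=+0→XOX/.OX/..O*; (1,0)=-1→X.X/OOX/..O; (2,0)=-1→X.X/.OX/O.O; (2,1)=-1→X.X/.OX/.OO
ply 4, X at XOX/.OX/..O | (1,0)=-1→XOX/XOX/..O; (2,0)=-1→XOX/.OX/X.O; (2,1)=+0→XOX/.OX/.XO*
ply 5, O at XOX/.OX/.XO | (1,0)=+0→XOX/OOX/.XO*; (2,0)=+0→XOX/.OX/OXO
ply 6, X at XOX/OOX/.XO | (2,0)=+0→XOX/OOX/XXO*
ply 7: XOX/OOX/XXO is terminal +0 (O); from ..X/.OX/... depth 6

PV length from [..X/.OX/...]: 6 plies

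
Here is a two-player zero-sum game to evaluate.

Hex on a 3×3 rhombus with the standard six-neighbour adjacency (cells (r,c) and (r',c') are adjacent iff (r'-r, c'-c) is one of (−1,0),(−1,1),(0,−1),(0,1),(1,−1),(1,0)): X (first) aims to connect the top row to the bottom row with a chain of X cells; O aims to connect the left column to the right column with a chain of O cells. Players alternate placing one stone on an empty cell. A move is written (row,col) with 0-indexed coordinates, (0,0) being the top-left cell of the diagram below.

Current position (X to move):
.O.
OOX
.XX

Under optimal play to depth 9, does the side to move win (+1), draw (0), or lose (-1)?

value(.O./OOX/.XX, X) = +1

ply 1, X at .O./OOX/.XX | (0,0)=-1→XO./OOX/.XX; (0,2)=+1→.OX/OOX/.XX*; (2,0)=-1→.O./OOX/XXX
ply 2: .OX/OOX/.XX is terminal -1 (O); from .O./OOX/.XX depth 9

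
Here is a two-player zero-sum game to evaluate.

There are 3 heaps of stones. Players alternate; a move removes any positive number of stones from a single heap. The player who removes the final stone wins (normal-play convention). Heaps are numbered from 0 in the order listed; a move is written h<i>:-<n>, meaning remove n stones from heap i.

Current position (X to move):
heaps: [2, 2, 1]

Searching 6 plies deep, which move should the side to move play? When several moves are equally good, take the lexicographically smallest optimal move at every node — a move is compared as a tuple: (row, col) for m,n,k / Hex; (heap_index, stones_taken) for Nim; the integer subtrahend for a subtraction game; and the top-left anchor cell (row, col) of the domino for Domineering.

X's best at [(2,2,1)]: h2:-1

p1 X@[(2,2,1)]: h0:-1[(1,2,1)]-1 h0:-2[(0,2,1)]-1 h1:-1[(2,1,1)]-1 h1:-2[(2,0,1)]-1 h2:-1[(2,2,0)]+1*
p2 O@[(2,2,0)]: h0:-1[(1,2,0)]-1* h0:-2[(0,2,0)]-1 h1:-1[(2,1,0)]-1 h1:-2[(2,0,0)]-1
p3 X@[(1,2,0)]: h0:-1[(0,2,0)]-1 h1:-1[(1,1,0)]+1* h1:-2[(1,0,0)]-1
p4 O@[(1,1,0)]: h0:-1[(0,1,0)]-1* h1:-1[(1,0,0)]-1
p5 X@[(0,1,0)]: h1:-1[(0,0,0)]+1*
p6 O@[(0,0,0)] terminal -1; root [(2,2,1)] d6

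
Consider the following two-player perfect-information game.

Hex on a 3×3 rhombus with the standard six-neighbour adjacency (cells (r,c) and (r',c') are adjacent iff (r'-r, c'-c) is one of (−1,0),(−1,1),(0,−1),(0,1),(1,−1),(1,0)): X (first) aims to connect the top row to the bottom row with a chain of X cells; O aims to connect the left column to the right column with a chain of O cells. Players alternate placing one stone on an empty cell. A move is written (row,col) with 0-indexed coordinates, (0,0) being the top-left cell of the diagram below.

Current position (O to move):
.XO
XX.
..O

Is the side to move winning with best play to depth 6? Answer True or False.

O winning at [.XO/XX./..O]: False

p1 O@[.XO/XX./..O]: (0,0)[OXO/XX./..O]-1* (1,2)[.XO/XXO/..O]-1 (2,0)[.XO/XX./O.O]-1 (2,1)[.XO/XX./.OO]-1
p2 X@[OXO/XX./..O]: (1,2)[OXO/XXX/..O]+1* (2,0)[OXO/XX./X.O]+1 (2,1)[OXO/XX./.XO]+1
p3 O@[OXO/XXX/..O]: (2,0)[OXO/XXX/O.O]-1* (2,1)[OXO/XXX/.OO]-1
p4 X@[OXO/XXX/O.O]: (2,1)[OXO/XXX/OXO]+1*
p5 O@[OXO/XXX/OXO] terminal -1; root [.XO/XX./..O] d6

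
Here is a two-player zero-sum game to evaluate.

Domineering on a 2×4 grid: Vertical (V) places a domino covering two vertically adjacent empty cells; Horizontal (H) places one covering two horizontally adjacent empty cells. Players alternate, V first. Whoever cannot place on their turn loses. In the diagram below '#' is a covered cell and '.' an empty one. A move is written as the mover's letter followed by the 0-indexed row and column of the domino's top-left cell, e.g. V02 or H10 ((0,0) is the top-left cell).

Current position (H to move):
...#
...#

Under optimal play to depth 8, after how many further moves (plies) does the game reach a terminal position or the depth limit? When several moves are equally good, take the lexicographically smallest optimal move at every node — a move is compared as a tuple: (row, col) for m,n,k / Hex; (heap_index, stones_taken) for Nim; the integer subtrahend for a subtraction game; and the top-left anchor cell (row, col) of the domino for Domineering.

PV length from [...#/...#]: 3 plies

p1 H@[...#/...#]: H00[##.#/...#]+1* H01[.###/...#]+1 H10[...#/##.#]+1 H11[...#/.###]+1
p2 V@[##.#/...#]: V02[####/..##]-1*
p3 H@[####/..##]: H10[####/####]+1*
p4 V@[####/####] terminal -1; root [...#/...#] d8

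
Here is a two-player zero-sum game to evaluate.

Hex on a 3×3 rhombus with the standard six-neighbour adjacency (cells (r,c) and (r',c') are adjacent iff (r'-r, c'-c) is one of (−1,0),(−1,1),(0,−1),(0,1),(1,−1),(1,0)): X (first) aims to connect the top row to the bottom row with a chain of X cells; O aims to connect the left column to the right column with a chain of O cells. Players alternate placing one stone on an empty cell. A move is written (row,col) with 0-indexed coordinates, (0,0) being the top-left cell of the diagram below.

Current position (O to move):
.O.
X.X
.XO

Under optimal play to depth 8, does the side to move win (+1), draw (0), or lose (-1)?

value(.O./X.X/.XO, O) = -1

[.O./X.X/.XO] O move#1: (0,0):-1/OO./X.X/.XO*, (0,2):-1/.OO/X.X/.XO, (1,1):-1/.O./XOX/.XO, (2,0):-1/.O./X.X/OXO
[OO./X.X/.XO] X move#2: (0,2):+1/OOX/X.X/.XO*, (1,1):-1/OO./XXX/.XO, (2,0):-1/OO./X.X/XXO
[OOX/X.X/.XO] end (terminal -1, O#3); searched .O./X.X/.XO to 8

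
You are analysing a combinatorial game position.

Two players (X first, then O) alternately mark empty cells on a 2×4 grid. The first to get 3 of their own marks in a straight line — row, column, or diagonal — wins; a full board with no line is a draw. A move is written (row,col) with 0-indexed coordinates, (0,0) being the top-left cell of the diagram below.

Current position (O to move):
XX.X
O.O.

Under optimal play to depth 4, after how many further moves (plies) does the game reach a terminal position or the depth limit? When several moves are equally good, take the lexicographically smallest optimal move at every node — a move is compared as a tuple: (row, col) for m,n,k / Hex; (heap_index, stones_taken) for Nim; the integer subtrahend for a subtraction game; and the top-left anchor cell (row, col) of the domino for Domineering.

ply 1, O at XX.X/O.O. | (0,2)=+0→XXOX/O.O.; (1,1)=+1→XX.X/OOO.*; (1,3)=-1→XX.X/O.OO
ply 2: XX.X/OOO. is terminal -1 (X); from XX.X/O.O. depth 4

PV length from [XX.X/O.O.]: 1 ply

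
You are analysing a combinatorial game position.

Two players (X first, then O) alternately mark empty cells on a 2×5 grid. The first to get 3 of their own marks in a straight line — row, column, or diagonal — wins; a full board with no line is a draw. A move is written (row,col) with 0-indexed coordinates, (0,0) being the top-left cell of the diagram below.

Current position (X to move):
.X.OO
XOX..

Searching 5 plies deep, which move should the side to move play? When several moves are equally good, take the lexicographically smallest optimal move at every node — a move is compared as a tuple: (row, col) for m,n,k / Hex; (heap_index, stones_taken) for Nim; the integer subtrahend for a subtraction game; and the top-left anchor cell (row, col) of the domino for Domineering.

ply 1, X at .X.OO/XOX.. | (0,0)=-1→XX.OO/XOX..; (0,2)=+0→.XXOO/XOX..*; (1,3)=-1→.X.OO/XOXX.; (1,4)=-1→.X.OO/XOX.X
ply 2, O at .XXOO/XOX.. | (0,0)=+0→OXXOO/XOX..*; (1,3)=-1→.XXOO/XOXO.; (1,4)=-1→.XXOO/XOX.O
ply 3, X at OXXOO/XOX.. | (1,3)=+0→OXXOO/XOXX.*; (1,4)=+0→OXXOO/XOX.X
ply 4, O at OXXOO/XOXX. | (1,4)=+0→OXXOO/XOXXO*
ply 5: OXXOO/XOXXO is terminal +0 (X); from .X.OO/XOX.. depth 5

X's best at [.X.OO/XOX..]: (0,2)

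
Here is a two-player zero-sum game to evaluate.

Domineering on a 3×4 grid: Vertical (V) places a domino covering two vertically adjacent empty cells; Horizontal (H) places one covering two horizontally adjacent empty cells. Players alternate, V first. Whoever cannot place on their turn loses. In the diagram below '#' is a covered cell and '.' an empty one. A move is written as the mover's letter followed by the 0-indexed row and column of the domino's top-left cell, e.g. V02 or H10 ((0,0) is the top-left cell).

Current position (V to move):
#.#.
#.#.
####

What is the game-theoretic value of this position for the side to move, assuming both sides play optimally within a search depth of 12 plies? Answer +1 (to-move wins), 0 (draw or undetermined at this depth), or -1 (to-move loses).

value(#.#./#.#./####, V) = +1

p1 V@[#.#./#.#./####]: V01[###./###./####]+1* V03[#.##/#.##/####]+1
p2 H@[###./###./####] terminal -1; root [#.#./#.#./####] d12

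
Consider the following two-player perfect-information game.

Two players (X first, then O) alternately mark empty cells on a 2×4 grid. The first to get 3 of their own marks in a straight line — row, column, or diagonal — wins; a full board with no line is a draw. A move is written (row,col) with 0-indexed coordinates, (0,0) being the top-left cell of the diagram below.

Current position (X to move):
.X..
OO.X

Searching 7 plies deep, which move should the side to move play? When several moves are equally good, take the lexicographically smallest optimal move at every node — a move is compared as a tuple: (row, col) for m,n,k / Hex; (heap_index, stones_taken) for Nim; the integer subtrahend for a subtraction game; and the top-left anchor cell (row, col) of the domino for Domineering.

ply 1, X at .X../OO.X | (0,0)=-1→XX../OO.X; (0,2)=-1→.XX./OO.X; (0,3)=-1→.X.X/OO.X; (1,2)=+0→.X../OOXX*
ply 2, O at .X../OOXX | (0,0)=+0→OX../OOXX*; (0,2)=+0→.XO./OOXX; (0,3)=+0→.X.O/OOXX
ply 3, X at OX../OOXX | (0,2)=+0→OXX./OOXX*; (0,3)=+0→OX.X/OOXX
ply 4, O at OXX./OOXX | (0,3)=+0→OXXO/OOXX*
ply 5: OXXO/OOXX is terminal +0 (X); from .X../OO.X depth 7

X's best at [.X../OO.X]: (1,2)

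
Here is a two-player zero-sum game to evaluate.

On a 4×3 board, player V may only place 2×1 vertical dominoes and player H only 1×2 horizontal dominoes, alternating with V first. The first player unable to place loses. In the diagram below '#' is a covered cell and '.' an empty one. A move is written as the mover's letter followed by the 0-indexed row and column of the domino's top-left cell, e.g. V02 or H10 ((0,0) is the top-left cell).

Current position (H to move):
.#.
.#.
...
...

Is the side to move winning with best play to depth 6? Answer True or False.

H winning at [.#./.#./.../...]: False

[.#./.#./.../...] H move#1: H20:-1/.#./.#./##./...*, H21:-1/.#./.#./.##/..., H30:-1/.#./.#./.../##., H31:-1/.#./.#./.../.##
[.#./.#./##./...] V move#2: V00:+1/##./##./##./...*, V02:+1/.##/.##/##./..., V12:+1/.#./.##/###/..., V22:+1/.#./.#./###/..#
[##./##./##./...] H move#3: H30:-1/##./##./##./##.*, H31:-1/##./##./##./.##
[##./##./##./##.] V move#4: V02:+1/###/###/##./##.*, V12:+1/##./###/###/##., V22:+1/##./##./###/###
[###/###/##./##.] end (terminal -1, H#5); searched .#./.#./.../... to 6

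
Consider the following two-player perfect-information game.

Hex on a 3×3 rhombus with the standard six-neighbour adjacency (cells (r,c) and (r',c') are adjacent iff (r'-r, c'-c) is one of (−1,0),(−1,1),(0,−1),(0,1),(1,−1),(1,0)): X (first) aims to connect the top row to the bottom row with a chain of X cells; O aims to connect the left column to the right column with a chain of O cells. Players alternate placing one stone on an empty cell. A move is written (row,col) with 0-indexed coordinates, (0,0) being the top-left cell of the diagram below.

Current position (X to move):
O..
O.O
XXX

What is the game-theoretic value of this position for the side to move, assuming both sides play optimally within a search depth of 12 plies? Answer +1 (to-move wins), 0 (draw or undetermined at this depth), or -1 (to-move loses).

value(O../O.O/XXX, X) = +1

p1 X@[O../O.O/XXX]: (0,1)[OX./O.O/XXX]-1 (0,2)[O.X/O.O/XXX]-1 (1,1)[O../OXO/XXX]+1*
p2 O@[O../OXO/XXX]: (0,1)[OO./OXO/XXX]-1* (0,2)[O.O/OXO/XXX]-1
p3 X@[OO./OXO/XXX]: (0,2)[OOX/OXO/XXX]+1*
p4 O@[OOX/OXO/XXX] terminal -1; root [O../O.O/XXX] d12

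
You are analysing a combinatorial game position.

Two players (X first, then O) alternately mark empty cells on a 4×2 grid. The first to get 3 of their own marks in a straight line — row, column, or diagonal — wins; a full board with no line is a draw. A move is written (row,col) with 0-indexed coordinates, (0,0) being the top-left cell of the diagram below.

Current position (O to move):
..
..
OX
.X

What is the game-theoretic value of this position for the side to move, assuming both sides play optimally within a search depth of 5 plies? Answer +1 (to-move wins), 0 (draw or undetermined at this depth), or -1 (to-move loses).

value(../../OX/.X, O) = 0

[../../OX/.X] O move#1: (0,0):-1/O./../OX/.X, (0,1):-1/.O/../OX/.X, (1,0):-1/../O./OX/.X, (1,1):+0/../.O/OX/.X*, (3,0):-1/../../OX/OX
[../.O/OX/.X] X move#2: (0,0):+0/X./.O/OX/.X*, (0,1):-1/.X/.O/OX/.X, (1,0):+0/../XO/OX/.X, (3,0):+0/../.O/OX/XX
[X./.O/OX/.X] O move#3: (0,1):+0/XO/.O/OX/.X*, (1,0):+0/X./OO/OX/.X, (3,0):+0/X./.O/OX/OX
[XO/.O/OX/.X] X move#4: (1,0):+0/XO/XO/OX/.X*, (3,0):+0/XO/.O/OX/XX
[XO/XO/OX/.X] O move#5: (3,0):+0/XO/XO/OX/OX*
[XO/XO/OX/OX] end (terminal +0, X#6); searched ../../OX/.X to 5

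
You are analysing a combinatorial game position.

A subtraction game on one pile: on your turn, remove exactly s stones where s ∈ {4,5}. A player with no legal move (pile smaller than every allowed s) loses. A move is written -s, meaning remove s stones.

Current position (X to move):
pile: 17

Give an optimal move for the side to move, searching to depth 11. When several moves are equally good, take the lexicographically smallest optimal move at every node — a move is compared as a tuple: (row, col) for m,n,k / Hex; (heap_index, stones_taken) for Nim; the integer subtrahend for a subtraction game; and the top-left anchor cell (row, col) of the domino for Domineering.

X's best at [17]: -5

[17] X move#1: -4:-1/13, -5:+1/12*
[12] O move#2: -4:-1/8*, -5:-1/7
[8] X move#3: -4:-1/4, -5:+1/3*
[3] end (terminal -1, O#4); searched 17 to 11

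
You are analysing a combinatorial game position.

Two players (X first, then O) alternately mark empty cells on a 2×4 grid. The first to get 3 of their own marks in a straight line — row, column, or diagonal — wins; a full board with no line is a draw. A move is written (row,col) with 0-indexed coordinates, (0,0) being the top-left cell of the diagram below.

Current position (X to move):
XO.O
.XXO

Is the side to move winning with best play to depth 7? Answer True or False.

X winning at [XO.O/.XXO]: True

p1 X@[XO.O/.XXO]: (0,2)[XOXO/.XXO]+0 (1,0)[XO.O/XXXO]+1*
p2 O@[XO.O/XXXO] terminal -1; root [XO.O/.XXO] d7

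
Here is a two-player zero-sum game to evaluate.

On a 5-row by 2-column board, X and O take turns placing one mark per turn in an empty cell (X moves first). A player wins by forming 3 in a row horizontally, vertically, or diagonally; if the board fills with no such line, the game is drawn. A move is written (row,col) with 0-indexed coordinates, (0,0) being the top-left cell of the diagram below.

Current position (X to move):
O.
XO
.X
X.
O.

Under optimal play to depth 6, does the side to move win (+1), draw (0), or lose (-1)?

ply 1, X at O./XO/.X/X./O. | (0,1)=+0→OX/XO/.X/X./O.; (2,0)=+1→O./XO/XX/X./O.*; (3,1)=+1→O./XO/.X/XX/O.; (4,1)=+1→O./XO/.X/X./OX
ply 2: O./XO/XX/X./O. is terminal -1 (O); from O./XO/.X/X./O. depth 6

value(O./XO/.X/X./O., X) = +1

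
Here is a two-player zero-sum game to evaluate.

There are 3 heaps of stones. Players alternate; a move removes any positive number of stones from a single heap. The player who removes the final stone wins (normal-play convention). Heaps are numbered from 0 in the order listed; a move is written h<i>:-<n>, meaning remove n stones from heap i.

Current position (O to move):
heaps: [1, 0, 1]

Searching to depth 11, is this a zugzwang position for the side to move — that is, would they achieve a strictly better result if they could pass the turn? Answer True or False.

[(1,0,1)] O move#1: h0:-1:-1/(0,0,1)*, h2:-1:-1/(1,0,0)
[(0,0,1)] X move#2: h2:-1:+1/(0,0,0)*
[(0,0,0)] end (terminal -1, O#3); searched (1,0,1) to 11
pass branch (X moves first from the same position):
  | [(1,0,1)] X move#1: h0:-1:-1/(0,0,1)*, h2:-1:-1/(1,0,0)
  | [(0,0,1)] O move#2: h2:-1:+1/(0,0,0)*
  | [(0,0,0)] end (terminal -1, X#3); searched (1,0,1) to 11
O moving scores -1; O passing scores +1

zugzwang((1,0,1), O) = True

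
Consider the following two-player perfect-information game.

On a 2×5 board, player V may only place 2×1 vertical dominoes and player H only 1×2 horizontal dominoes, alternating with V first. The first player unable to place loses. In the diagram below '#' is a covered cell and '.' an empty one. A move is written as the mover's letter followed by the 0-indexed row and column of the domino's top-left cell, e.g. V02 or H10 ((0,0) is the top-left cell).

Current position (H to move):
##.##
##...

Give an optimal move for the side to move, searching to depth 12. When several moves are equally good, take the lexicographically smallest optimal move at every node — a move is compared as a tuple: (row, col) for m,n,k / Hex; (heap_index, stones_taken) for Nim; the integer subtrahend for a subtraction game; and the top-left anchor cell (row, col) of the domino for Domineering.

p1 H@[##.##/##...]: H12[##.##/####.]+1* H13[##.##/##.##]-1
p2 V@[##.##/####.] terminal -1; root [##.##/##...] d12

H's best at [##.##/##...]: H12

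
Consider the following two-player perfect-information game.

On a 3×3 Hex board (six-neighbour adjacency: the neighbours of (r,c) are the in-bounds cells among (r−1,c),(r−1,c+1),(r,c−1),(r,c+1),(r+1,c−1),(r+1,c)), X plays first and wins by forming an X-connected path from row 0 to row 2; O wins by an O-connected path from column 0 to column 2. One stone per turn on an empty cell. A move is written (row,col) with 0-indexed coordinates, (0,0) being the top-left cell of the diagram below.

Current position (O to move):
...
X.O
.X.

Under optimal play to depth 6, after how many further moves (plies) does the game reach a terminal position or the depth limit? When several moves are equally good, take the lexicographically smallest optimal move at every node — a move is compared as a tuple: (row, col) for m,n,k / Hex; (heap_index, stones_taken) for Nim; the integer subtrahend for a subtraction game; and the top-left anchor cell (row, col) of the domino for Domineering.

PV length from [.../X.O/.X.]: 4 plies

ply 1, O at .../X.O/.X. | (0,0)=-1→O../X.O/.X.*; (0,1)=-1→.O./X.O/.X.; (0,2)=-1→..O/X.O/.X.; (1,1)=-1→.../XOO/.X.; (2,0)=-1→.../X.O/OX.; (2,2)=-1→.../X.O/.XO
ply 2, X at O../X.O/.X. | (0,1)=+1→OX./X.O/.X.*; (0,2)=-1→O.X/X.O/.X.; (1,1)=+1→O../XXO/.X.; (2,0)=-1→O../X.O/XX.; (2,2)=-1→O../X.O/.XX
ply 3, O at OX./X.O/.X. | (0,2)=-1→OXO/X.O/.X.*; (1,1)=-1→OX./XOO/.X.; (2,0)=-1→OX./X.O/OX.; (2,2)=-1→OX./X.O/.XO
ply 4, X at OXO/X.O/.X. | (1,1)=+1→OXO/XXO/.X.*; (2,0)=+1→OXO/X.O/XX.; (2,2)=+1→OXO/X.O/.XX
ply 5: OXO/XXO/.X. is terminal -1 (O); from .../X.O/.X. depth 6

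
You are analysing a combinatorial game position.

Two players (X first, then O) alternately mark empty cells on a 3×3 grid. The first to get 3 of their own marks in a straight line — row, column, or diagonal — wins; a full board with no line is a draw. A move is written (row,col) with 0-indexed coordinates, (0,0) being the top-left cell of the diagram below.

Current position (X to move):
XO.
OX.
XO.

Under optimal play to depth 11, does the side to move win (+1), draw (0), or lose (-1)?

[XO./OX./XO.] X move#1: (0,2):+1/XOX/OX./XO.*, (1,2):+1/XO./OXX/XO., (2,2):+1/XO./OX./XOX
[XOX/OX./XO.] end (terminal -1, O#2); searched XO./OX./XO. to 11

value(XO./OX./XO., X) = +1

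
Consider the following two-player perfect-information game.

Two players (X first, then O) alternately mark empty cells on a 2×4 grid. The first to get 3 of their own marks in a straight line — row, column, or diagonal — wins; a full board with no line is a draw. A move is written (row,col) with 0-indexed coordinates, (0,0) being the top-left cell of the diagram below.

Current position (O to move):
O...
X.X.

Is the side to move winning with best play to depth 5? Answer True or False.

O winning at [O.../X.X.]: False

p1 O@[O.../X.X.]: (0,1)[OO../X.X.]-1 (0,2)[O.O./X.X.]-1 (0,3)[O..O/X.X.]-1 (1,1)[O.../XOX.]+0* (1,3)[O.../X.XO]-1
p2 X@[O.../XOX.]: (0,1)[OX../XOX.]+0* (0,2)[O.X./XOX.]+0 (0,3)[O..X/XOX.]+0 (1,3)[O.../XOXX]+0
p3 O@[OX../XOX.]: (0,2)[OXO./XOX.]+0* (0,3)[OX.O/XOX.]+0 (1,3)[OX../XOXO]+0
p4 X@[OXO./XOX.]: (0,3)[OXOX/XOX.]+0* (1,3)[OXO./XOXX]+0
p5 O@[OXOX/XOX.]: (1,3)[OXOX/XOXO]+0*
p6 X@[OXOX/XOXO] terminal +0; root [O.../X.X.] d5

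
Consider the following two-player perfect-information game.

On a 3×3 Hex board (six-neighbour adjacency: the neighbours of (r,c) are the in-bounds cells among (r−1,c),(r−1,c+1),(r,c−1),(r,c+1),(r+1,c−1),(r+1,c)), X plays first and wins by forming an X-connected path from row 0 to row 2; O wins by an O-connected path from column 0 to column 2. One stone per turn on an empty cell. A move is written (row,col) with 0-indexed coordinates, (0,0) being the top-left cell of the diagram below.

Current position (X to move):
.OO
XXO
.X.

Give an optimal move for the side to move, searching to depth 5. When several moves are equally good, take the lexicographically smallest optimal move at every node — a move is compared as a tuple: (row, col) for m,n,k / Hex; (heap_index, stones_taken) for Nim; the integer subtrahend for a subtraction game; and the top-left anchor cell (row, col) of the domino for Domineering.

ply 1, X at .OO/XXO/.X. | (0,0)=+1→XOO/XXO/.X.*; (2,0)=-1→.OO/XXO/XX.; (2,2)=-1→.OO/XXO/.XX
ply 2: XOO/XXO/.X. is terminal -1 (O); from .OO/XXO/.X. depth 5

X's best at [.OO/XXO/.X.]: (0,0)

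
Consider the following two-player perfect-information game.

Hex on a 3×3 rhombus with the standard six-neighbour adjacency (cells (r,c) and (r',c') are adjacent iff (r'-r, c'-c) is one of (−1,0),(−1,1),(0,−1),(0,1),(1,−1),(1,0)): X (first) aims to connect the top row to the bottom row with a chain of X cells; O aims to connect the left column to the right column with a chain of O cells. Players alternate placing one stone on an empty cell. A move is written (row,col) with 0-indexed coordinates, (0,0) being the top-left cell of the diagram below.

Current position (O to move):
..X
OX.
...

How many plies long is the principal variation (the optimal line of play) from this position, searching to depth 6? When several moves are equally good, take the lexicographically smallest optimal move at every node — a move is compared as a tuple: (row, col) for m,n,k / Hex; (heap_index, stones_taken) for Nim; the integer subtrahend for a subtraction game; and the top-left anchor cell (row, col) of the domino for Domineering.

[..X/OX./...] O move#1: (0,0):-1/O.X/OX./...*, (0,1):-1/.OX/OX./..., (1,2):-1/..X/OXO/..., (2,0):-1/..X/OX./O.., (2,1):-1/..X/OX./.O., (2,2):-1/..X/OX./..O
[O.X/OX./...] X move#2: (0,1):+1/OXX/OX./...*, (1,2):+1/O.X/OXX/..., (2,0):+1/O.X/OX./X.., (2,1):+1/O.X/OX./.X., (2,2):+1/O.X/OX./..X
[OXX/OX./...] O move#3: (1,2):-1/OXX/OXO/...*, (2,0):-1/OXX/OX./O.., (2,1):-1/OXX/OX./.O., (2,2):-1/OXX/OX./..O
[OXX/OXO/...] X move#4: (2,0):+1/OXX/OXO/X..*, (2,1):+1/OXX/OXO/.X., (2,2):+1/OXX/OXO/..X
[OXX/OXO/X..] end (terminal -1, O#5); searched ..X/OX./... to 6

PV length from [..X/OX./...]: 4 plies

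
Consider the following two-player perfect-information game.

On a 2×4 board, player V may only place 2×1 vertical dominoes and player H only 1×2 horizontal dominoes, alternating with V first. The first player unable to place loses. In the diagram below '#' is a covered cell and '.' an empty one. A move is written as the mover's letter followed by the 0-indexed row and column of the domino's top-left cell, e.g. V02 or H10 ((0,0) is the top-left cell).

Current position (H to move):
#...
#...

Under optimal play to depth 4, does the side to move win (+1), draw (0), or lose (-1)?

[#.../#...] H move#1: H01:+1/###./#...*, H02:+1/#.##/#..., H11:+1/#.../###., H12:+1/#.../#.##
[###./#...] V move#2: V03:-1/####/#..#*
[####/#..#] H move#3: H11:+1/####/####*
[####/####] end (terminal -1, V#4); searched #.../#... to 4

value(#.../#..., H) = +1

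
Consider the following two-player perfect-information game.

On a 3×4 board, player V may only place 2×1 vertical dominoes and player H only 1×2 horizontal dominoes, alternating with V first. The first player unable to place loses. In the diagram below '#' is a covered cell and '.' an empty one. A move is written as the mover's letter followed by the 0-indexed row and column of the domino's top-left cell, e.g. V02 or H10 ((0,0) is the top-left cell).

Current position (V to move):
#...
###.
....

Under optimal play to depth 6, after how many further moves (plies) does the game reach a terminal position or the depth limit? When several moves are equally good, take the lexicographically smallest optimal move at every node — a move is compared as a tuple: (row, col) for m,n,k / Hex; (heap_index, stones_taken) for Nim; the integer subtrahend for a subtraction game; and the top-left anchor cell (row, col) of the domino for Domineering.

p1 V@[#.../###./....]: V03[#..#/####/....]-1* V13[#.../####/...#]-1
p2 H@[#..#/####/....]: H01[####/####/....]+1* H20[#..#/####/##..]+1 H21[#..#/####/.##.]+1 H22[#..#/####/..##]+1
p3 V@[####/####/....] terminal -1; root [#.../###./....] d6

PV length from [#.../###./....]: 2 plies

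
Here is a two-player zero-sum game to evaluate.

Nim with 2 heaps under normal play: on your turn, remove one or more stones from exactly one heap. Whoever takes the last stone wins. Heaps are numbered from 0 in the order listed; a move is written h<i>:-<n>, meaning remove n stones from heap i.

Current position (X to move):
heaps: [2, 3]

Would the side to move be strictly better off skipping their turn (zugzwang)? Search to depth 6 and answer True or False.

p1 X@[(2,3)]: h0:-1[(1,3)]-1 h0:-2[(0,3)]-1 h1:-1[(2,2)]+1* h1:-2[(2,1)]-1 h1:-3[(2,0)]-1
p2 O@[(2,2)]: h0:-1[(1,2)]-1* h0:-2[(0,2)]-1 h1:-1[(2,1)]-1 h1:-2[(2,0)]-1
p3 X@[(1,2)]: h0:-1[(0,2)]-1 h1:-1[(1,1)]+1* h1:-2[(1,0)]-1
p4 O@[(1,1)]: h0:-1[(0,1)]-1* h1:-1[(1,0)]-1
p5 X@[(0,1)]: h1:-1[(0,0)]+1*
p6 O@[(0,0)] terminal -1; root [(2,3)] d6
if X skipped the turn, O would face:
~ p1 O@[(2,3)]: h0:-1[(1,3)]-1 h0:-2[(0,3)]-1 h1:-1[(2,2)]+1* h1:-2[(2,1)]-1 h1:-3[(2,0)]-1
~ p2 X@[(2,2)]: h0:-1[(1,2)]-1* h0:-2[(0,2)]-1 h1:-1[(2,1)]-1 h1:-2[(2,0)]-1
~ p3 O@[(1,2)]: h0:-1[(0,2)]-1 h1:-1[(1,1)]+1* h1:-2[(1,0)]-1
~ p4 X@[(1,1)]: h0:-1[(0,1)]-1* h1:-1[(1,0)]-1
~ p5 O@[(0,1)]: h1:-1[(0,0)]+1*
~ p6 X@[(0,0)] terminal -1; root [(2,3)] d6
compare (X): move=+1 vs pass=-1

zugzwang((2,3), X) = False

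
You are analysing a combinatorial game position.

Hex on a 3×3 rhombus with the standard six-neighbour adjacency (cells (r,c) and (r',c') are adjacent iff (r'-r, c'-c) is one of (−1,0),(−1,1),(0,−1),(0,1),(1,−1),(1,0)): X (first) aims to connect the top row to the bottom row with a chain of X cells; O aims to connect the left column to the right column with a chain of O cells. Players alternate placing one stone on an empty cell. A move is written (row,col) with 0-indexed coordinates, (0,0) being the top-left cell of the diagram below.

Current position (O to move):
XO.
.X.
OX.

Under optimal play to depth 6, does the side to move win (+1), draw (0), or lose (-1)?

[XO./.X./OX.] O move#1: (0,2):-1/XOO/.X./OX.*, (1,0):-1/XO./OX./OX., (1,2):-1/XO./.XO/OX., (2,2):-1/XO./.X./OXO
[XOO/.X./OX.] X move#2: (1,0):+1/XOO/XX./OX.*, (1,2):-1/XOO/.XX/OX., (2,2):-1/XOO/.X./OXX
[XOO/XX./OX.] end (terminal -1, O#3); searched XO./.X./OX. to 6

value(XO./.X./OX., O) = -1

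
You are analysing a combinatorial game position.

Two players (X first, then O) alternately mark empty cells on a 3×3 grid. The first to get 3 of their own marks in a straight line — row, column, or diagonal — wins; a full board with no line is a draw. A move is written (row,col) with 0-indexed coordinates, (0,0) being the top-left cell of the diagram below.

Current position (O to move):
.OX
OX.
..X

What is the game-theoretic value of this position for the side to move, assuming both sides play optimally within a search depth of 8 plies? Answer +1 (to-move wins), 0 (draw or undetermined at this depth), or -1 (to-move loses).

value(.OX/OX./..X, O) = -1

ply 1, O at .OX/OX./..X | (0,0)=-1→OOX/OX./..X*; (1,2)=-1→.OX/OXO/..X; (2,0)=-1→.OX/OX./O.X; (2,1)=-1→.OX/OX./.OX
ply 2, X at OOX/OX./..X | (1,2)=+1→OOX/OXX/..X*; (2,0)=+1→OOX/OX./X.X; (2,1)=-1→OOX/OX./.XX
ply 3: OOX/OXX/..X is terminal -1 (O); from .OX/OX./..X depth 8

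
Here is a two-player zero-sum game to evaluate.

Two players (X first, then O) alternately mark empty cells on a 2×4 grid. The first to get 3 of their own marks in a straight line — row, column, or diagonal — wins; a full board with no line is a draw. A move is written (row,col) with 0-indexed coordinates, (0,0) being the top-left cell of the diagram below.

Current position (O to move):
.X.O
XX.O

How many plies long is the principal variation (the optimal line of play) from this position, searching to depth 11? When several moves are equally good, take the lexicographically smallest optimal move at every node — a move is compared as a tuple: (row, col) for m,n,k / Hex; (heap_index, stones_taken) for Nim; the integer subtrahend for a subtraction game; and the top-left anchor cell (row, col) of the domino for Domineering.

ply 1, O at .X.O/XX.O | (0,0)=-1→OX.O/XX.O; (0,2)=-1→.XOO/XX.O; (1,2)=+0→.X.O/XXOO*
ply 2, X at .X.O/XXOO | (0,0)=+0→XX.O/XXOO*; (0,2)=+0→.XXO/XXOO
ply 3, O at XX.O/XXOO | (0,2)=+0→XXOO/XXOO*
ply 4: XXOO/XXOO is terminal +0 (X); from .X.O/XX.O depth 11

PV length from [.X.O/XX.O]: 3 plies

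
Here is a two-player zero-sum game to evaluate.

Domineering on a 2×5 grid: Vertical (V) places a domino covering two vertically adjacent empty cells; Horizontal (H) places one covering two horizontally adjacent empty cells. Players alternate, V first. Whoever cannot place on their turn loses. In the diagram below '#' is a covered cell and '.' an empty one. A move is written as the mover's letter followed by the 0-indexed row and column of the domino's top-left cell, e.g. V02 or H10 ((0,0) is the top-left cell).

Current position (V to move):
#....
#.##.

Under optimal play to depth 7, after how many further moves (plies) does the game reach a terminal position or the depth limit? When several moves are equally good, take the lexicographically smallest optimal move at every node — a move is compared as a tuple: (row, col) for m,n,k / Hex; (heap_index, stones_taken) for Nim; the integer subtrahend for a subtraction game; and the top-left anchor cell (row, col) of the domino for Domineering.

[#..../#.##.] V move#1: V01:-1/##.../####.*, V04:-1/#...#/#.###
[##.../####.] H move#2: H02:-1/####./####., H03:+1/##.##/####.*
[##.##/####.] end (terminal -1, V#3); searched #..../#.##. to 7

PV length from [#..../#.##.]: 2 plies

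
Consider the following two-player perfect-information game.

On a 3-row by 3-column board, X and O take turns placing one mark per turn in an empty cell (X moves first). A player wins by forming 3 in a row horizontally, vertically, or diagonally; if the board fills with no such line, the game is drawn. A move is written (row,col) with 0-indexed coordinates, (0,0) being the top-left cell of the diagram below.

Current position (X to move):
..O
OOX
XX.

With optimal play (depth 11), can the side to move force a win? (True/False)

X winning at [..O/OOX/XX.]: True

[..O/OOX/XX.] X move#1: (0,0):+0/X.O/OOX/XX., (0,1):+0/.XO/OOX/XX., (2,2):+1/..O/OOX/XXX*
[..O/OOX/XXX] end (terminal -1, O#2); searched ..O/OOX/XX. to 11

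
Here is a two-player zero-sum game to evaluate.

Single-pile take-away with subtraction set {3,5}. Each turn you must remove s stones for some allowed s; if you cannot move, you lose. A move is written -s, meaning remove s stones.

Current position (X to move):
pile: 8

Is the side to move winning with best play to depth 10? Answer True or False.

p1 X@[8]: -3[5]-1* -5[3]-1
p2 O@[5]: -3[2]+1* -5[0]+1
p3 X@[2] terminal -1; root [8] d10

X winning at [8]: False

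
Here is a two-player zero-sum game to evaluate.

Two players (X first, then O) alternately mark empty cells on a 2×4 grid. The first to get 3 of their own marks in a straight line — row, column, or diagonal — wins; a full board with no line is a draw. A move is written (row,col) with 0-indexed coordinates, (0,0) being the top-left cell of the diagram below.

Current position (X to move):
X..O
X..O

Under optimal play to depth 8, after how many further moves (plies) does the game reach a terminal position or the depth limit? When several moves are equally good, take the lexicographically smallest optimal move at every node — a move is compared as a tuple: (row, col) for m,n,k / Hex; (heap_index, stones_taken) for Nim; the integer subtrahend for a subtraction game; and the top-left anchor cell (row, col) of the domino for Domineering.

ply 1, X at X..O/X..O | (0,1)=+0→XX.O/X..O*; (0,2)=+0→X.XO/X..O; (1,1)=+0→X..O/XX.O; (1,2)=+0→X..O/X.XO
ply 2, O at XX.O/X..O | (0,2)=+0→XXOO/X..O*; (1,1)=-1→XX.O/XO.O; (1,2)=-1→XX.O/X.OO
ply 3, X at XXOO/X..O | (1,1)=+0→XXOO/XX.O*; (1,2)=+0→XXOO/X.XO
ply 4, O at XXOO/XX.O | (1,2)=+0→XXOO/XXOO*
ply 5: XXOO/XXOO is terminal +0 (X); from X..O/X..O depth 8

PV length from [X..O/X..O]: 4 plies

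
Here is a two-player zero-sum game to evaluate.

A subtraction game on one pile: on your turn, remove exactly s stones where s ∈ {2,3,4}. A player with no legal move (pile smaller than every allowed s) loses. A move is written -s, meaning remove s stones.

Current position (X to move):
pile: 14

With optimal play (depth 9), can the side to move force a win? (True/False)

X winning at [14]: True

ply 1, X at 14 | -2=+1→12*; -3=-1→11; -4=-1→10
ply 2, O at 12 | -2=-1→10*; -3=-1→9; -4=-1→8
ply 3, X at 10 | -2=-1→8; -3=+1→7*; -4=+1→6
ply 4, O at 7 | -2=-1→5*; -3=-1→4; -4=-1→3
ply 5, X at 5 | -2=-1→3; -3=-1→2; -4=+1→1*
ply 6: 1 is terminal -1 (O); from 14 depth 9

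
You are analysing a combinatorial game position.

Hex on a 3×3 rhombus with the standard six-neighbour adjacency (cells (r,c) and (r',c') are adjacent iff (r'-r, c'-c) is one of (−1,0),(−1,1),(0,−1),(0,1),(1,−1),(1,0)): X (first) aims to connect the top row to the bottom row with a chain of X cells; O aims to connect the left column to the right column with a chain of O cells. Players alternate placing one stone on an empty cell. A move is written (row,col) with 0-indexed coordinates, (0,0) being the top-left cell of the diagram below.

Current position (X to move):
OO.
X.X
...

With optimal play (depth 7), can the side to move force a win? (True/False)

ply 1, X at OO./X.X/... | (0,2)=+1→OOX/X.X/...*; (1,1)=-1→OO./XXX/...; (2,0)=-1→OO./X.X/X..; (2,1)=-1→OO./X.X/.X.; (2,2)=-1→OO./X.X/..X
ply 2, O at OOX/X.X/... | (1,1)=-1→OOX/XOX/...*; (2,0)=-1→OOX/X.X/O..; (2,1)=-1→OOX/X.X/.O.; (2,2)=-1→OOX/X.X/..O
ply 3, X at OOX/XOX/... | (2,0)=+1→OOX/XOX/X..*; (2,1)=+1→OOX/XOX/.X.; (2,2)=+1→OOX/XOX/..X
ply 4, O at OOX/XOX/X.. | (2,1)=-1→OOX/XOX/XO.*; (2,2)=-1→OOX/XOX/X.O
ply 5, X at OOX/XOX/XO. | (2,2)=+1→OOX/XOX/XOX*
ply 6: OOX/XOX/XOX is terminal -1 (O); from OO./X.X/... depth 7

X winning at [OO./X.X/...]: True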